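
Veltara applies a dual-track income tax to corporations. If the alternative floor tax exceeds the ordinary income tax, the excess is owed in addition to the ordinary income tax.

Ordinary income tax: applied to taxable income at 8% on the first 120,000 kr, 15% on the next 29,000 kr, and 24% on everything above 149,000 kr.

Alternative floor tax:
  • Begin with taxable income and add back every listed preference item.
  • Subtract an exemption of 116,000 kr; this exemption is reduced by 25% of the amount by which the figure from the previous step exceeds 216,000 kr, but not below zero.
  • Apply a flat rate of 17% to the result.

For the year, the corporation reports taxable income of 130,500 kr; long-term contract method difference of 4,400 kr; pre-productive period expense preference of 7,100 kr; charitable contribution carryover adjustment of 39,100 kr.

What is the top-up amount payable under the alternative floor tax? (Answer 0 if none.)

0 kr

Ordinary income tax:
  120,000 kr × 8% = 9,600 kr
  10,500 kr × 15% = 1,575 kr
  → 11,175 kr

Alternative floor tax:
  Adjusted income: 130,500 kr + 4,400 kr + 7,100 kr + 39,100 kr = 181,100 kr
  Exemption: 181,100 kr ≤ 216,000 kr, so full 116,000 kr applies
  Base: 181,100 kr − 116,000 kr = 65,100 kr
  65,100 kr × 17% = 11,067 kr

11,067 kr ≤ 11,175 kr, so no add-on is due.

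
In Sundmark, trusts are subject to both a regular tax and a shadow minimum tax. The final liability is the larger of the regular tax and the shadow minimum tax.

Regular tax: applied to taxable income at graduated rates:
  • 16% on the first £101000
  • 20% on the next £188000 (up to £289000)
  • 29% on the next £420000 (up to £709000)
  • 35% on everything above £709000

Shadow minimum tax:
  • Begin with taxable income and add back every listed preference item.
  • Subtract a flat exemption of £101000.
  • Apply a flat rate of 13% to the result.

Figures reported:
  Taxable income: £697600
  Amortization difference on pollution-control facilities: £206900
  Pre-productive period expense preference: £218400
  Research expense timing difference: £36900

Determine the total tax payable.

£172254

Shadow minimum tax:
  Adjusted income: £697600 + £206900 + £218400 + £36900 = £1159800
  Less exemption £101000 → base £1058800
  £1058800 × 13% = £137644

Regular tax:
  £101000 × 16% = £16160
  £188000 × 20% = £37600
  £408600 × 29% = £118494
  → £172254

£172254 > £137644, so the regular tax governs.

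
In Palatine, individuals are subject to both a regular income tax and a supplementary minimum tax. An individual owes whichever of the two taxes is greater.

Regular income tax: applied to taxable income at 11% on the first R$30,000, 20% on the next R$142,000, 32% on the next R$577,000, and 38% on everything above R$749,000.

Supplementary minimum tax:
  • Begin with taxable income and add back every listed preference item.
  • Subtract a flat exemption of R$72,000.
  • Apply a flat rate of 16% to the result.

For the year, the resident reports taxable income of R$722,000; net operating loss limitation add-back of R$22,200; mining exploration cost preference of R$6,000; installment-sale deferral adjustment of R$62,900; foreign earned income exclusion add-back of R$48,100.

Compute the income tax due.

R$207,700

Supplementary minimum tax:
  Adjusted income: R$722,000 + R$22,200 + R$6,000 + R$62,900 + R$48,100 = R$861,200
  Less exemption R$72,000 → base R$789,200
  R$789,200 × 16% = R$126,272

Regular income tax:
  R$30,000 × 11% = R$3,300
  R$142,000 × 20% = R$28,400
  R$550,000 × 32% = R$176,000
  → R$207,700

R$207,700 > R$126,272, so the regular income tax governs.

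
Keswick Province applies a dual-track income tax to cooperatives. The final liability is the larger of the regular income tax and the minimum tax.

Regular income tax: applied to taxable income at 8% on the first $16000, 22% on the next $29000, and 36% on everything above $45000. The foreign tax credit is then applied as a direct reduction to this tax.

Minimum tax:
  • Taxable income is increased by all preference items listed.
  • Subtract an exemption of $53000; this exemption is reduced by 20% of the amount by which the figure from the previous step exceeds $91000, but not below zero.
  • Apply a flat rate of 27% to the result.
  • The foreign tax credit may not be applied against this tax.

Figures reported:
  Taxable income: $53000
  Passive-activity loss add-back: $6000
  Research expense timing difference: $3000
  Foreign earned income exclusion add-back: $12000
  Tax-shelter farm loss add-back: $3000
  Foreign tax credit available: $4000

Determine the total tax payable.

$6540

Regular income tax:
  $16000 × 8% = $1280
  $29000 × 22% = $6380
  $8000 × 36% = $2880
  → $10540
  Less foreign tax credit $4000 → $6540

Minimum tax:
  Adjusted income: $53000 + $6000 + $3000 + $12000 + $3000 = $77000
  Exemption: $77000 ≤ $91000, so full $53000 applies
  Base: $77000 − $53000 = $24000
  $24000 × 27% = $6480

$6540 > $6480, so the regular income tax governs.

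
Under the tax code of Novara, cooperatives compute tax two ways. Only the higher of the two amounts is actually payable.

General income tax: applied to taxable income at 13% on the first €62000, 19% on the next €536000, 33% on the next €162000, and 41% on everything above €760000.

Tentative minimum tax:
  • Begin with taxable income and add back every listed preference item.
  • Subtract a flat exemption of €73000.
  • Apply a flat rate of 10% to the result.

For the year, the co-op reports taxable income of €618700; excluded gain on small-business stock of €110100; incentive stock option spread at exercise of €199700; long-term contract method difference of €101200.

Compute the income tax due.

General income tax:
  €62000 × 13% = €8060
  €536000 × 19% = €101840
  €20700 × 33% = €6831
  → €116731

Tentative minimum tax:
  Adjusted income: €618700 + €110100 + €199700 + €101200 = €1029700
  Less exemption €73000 → base €956700
  €956700 × 10% = €95670

€116731 > €95670, so the general income tax governs.

€116731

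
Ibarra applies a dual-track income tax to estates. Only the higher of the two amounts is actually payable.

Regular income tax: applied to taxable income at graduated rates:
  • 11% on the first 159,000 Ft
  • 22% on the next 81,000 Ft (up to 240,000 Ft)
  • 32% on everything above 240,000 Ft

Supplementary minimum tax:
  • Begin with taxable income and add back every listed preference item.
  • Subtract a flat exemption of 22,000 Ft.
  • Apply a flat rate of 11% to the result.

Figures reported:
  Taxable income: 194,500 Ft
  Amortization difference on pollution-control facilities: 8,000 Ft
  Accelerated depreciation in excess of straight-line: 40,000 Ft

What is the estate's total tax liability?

25,300 Ft

Supplementary minimum tax:
  Adjusted income: 194,500 Ft + 8,000 Ft + 40,000 Ft = 242,500 Ft
  Less exemption 22,000 Ft → base 220,500 Ft
  220,500 Ft × 11% = 24,255 Ft

Regular income tax:
  159,000 Ft × 11% = 17,490 Ft
  35,500 Ft × 22% = 7,810 Ft
  → 25,300 Ft

25,300 Ft > 24,255 Ft, so the regular income tax governs.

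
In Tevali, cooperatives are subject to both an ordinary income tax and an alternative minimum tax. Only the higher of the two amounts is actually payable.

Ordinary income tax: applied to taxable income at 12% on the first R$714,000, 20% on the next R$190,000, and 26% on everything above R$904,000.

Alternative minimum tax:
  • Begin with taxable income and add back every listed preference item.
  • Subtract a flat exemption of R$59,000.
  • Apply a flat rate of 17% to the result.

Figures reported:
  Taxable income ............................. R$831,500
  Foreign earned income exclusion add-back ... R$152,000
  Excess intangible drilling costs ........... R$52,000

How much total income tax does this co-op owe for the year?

R$166,005

Ordinary income tax:
  R$714,000 × 12% = R$85,680
  R$117,500 × 20% = R$23,500
  → R$109,180

Alternative minimum tax:
  Adjusted income: R$831,500 + R$152,000 + R$52,000 = R$1,035,500
  Less exemption R$59,000 → base R$976,500
  R$976,500 × 17% = R$166,005

R$166,005 > R$109,180, so the alternative minimum tax is the binding amount.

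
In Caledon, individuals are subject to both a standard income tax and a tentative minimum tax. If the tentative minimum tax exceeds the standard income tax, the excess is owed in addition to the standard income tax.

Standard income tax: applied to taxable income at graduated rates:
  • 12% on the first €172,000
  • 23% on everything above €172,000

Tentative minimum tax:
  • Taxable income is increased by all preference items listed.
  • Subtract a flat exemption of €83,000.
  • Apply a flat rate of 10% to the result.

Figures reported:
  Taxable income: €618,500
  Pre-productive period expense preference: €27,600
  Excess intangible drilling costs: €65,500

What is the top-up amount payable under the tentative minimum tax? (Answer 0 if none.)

Standard income tax:
  €172,000 × 12% = €20,640
  €446,500 × 23% = €102,695
  → €123,335

Tentative minimum tax:
  Adjusted income: €618,500 + €27,600 + €65,500 = €711,600
  Less exemption €83,000 → base €628,600
  €628,600 × 10% = €62,860

€62,860 ≤ €123,335, so no add-on is due.

€0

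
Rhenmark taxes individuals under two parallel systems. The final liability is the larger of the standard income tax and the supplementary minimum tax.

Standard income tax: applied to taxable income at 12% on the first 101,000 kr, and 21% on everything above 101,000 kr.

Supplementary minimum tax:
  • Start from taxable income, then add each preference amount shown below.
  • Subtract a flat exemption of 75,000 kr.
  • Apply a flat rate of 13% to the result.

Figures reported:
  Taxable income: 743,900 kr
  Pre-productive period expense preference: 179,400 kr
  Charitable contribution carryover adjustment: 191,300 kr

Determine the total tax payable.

Supplementary minimum tax:
  Adjusted income: 743,900 kr + 179,400 kr + 191,300 kr = 1,114,600 kr
  Less exemption 75,000 kr → base 1,039,600 kr
  1,039,600 kr × 13% = 135,148 kr

Standard income tax:
  101,000 kr × 12% = 12,120 kr
  642,900 kr × 21% = 135,009 kr
  → 147,129 kr

147,129 kr > 135,148 kr, so the standard income tax governs.

147,129 kr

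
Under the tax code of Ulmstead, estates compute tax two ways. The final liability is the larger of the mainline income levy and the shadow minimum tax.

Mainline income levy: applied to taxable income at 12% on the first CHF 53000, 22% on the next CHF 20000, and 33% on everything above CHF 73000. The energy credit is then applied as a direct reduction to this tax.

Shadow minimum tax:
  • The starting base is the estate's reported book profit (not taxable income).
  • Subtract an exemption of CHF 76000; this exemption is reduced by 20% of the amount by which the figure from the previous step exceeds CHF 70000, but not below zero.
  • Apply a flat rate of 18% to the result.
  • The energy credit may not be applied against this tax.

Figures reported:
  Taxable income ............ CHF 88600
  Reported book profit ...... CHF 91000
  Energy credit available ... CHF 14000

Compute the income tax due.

CHF 3456

Shadow minimum tax:
  Base (reported book profit): CHF 91000
  Exemption: CHF 76000 − 20% × (CHF 91000 − CHF 70000) = CHF 76000 − CHF 4200 = CHF 71800
  Base: CHF 91000 − CHF 71800 = CHF 19200
  CHF 19200 × 18% = CHF 3456

Mainline income levy:
  CHF 53000 × 12% = CHF 6360
  CHF 20000 × 22% = CHF 4400
  CHF 15600 × 33% = CHF 5148
  → CHF 15908
  Less energy credit CHF 14000 → CHF 1908

CHF 3456 > CHF 1908, so the shadow minimum tax is the binding amount.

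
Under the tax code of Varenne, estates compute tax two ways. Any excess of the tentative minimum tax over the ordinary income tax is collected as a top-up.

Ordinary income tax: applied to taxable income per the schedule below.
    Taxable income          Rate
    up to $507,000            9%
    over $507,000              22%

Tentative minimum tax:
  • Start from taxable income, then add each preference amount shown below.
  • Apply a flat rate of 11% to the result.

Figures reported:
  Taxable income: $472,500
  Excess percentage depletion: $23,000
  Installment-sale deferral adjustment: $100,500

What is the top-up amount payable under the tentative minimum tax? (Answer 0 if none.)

Ordinary income tax:
  $472,500 × 9% = $42,525

Tentative minimum tax:
  Adjusted income: $472,500 + $23,000 + $100,500 = $596,000
  $596,000 × 11% = $65,560

Excess of tentative minimum tax over ordinary income tax: $65,560 − $42,525 = $23,035.

$23,035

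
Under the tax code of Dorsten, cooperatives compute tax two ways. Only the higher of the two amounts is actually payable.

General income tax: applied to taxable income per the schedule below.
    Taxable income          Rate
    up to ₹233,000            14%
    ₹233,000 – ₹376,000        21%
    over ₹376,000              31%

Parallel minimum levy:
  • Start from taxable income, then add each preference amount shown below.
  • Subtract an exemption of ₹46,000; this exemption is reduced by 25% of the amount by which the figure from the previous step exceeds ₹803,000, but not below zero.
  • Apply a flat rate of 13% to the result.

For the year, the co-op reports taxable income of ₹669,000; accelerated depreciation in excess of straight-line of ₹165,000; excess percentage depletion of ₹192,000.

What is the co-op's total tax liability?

₹153,480

General income tax:
  ₹233,000 × 14% = ₹32,620
  ₹143,000 × 21% = ₹30,030
  ₹293,000 × 31% = ₹90,830
  → ₹153,480

Parallel minimum levy:
  Adjusted income: ₹669,000 + ₹165,000 + ₹192,000 = ₹1,026,000
  Exemption: 25% × (₹1,026,000 − ₹803,000) = ₹55,750 ≥ ₹46,000, so the exemption is fully phased out
  Base: ₹1,026,000 − ₹0 = ₹1,026,000
  ₹1,026,000 × 13% = ₹133,380

₹153,480 > ₹133,380, so the general income tax governs.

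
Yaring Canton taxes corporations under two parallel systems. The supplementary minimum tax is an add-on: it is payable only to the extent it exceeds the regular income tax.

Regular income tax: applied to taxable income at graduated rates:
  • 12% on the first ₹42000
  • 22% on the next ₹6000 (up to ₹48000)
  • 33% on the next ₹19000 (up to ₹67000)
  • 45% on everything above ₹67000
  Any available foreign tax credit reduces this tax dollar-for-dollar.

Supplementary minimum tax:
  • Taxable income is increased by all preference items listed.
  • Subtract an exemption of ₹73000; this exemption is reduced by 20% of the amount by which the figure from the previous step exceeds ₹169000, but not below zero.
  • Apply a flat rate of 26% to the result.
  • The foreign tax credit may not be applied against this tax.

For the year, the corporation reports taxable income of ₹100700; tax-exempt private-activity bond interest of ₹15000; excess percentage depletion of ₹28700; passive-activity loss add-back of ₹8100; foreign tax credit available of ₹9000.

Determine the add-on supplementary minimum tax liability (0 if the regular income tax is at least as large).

Regular income tax:
  ₹42000 × 12% = ₹5040
  ₹6000 × 22% = ₹1320
  ₹19000 × 33% = ₹6270
  ₹33700 × 45% = ₹15165
  → ₹27795
  Less foreign tax credit ₹9000 → ₹18795

Supplementary minimum tax:
  Adjusted income: ₹100700 + ₹15000 + ₹28700 + ₹8100 = ₹152500
  Exemption: ₹152500 ≤ ₹169000, so full ₹73000 applies
  Base: ₹152500 − ₹73000 = ₹79500
  ₹79500 × 26% = ₹20670

Excess of supplementary minimum tax over regular income tax: ₹20670 − ₹18795 = ₹1875.

₹1875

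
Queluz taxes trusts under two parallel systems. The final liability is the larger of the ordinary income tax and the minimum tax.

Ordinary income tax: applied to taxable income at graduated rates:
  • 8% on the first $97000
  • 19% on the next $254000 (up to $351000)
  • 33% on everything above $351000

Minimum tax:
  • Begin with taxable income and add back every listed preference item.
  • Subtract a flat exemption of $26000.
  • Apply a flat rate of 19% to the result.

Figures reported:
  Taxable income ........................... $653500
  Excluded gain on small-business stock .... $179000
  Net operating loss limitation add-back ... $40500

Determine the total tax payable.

Ordinary income tax:
  $97000 × 8% = $7760
  $254000 × 19% = $48260
  $302500 × 33% = $99825
  → $155845

Minimum tax:
  Adjusted income: $653500 + $179000 + $40500 = $873000
  Less exemption $26000 → base $847000
  $847000 × 19% = $160930

$160930 > $155845, so the minimum tax is the binding amount.

$160930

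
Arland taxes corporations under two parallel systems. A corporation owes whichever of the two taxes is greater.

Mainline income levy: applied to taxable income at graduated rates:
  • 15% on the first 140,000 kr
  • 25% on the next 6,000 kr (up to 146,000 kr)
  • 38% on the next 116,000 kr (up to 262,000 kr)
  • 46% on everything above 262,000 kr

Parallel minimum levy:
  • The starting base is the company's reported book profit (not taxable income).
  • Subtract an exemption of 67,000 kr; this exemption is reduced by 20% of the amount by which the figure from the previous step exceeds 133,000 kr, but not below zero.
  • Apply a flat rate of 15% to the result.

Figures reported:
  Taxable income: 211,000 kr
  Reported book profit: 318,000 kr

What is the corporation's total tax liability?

Mainline income levy:
  140,000 kr × 15% = 21,000 kr
  6,000 kr × 25% = 1,500 kr
  65,000 kr × 38% = 24,700 kr
  → 47,200 kr

Parallel minimum levy:
  Base (reported book profit): 318,000 kr
  Exemption: 67,000 kr − 20% × (318,000 kr − 133,000 kr) = 67,000 kr − 37,000 kr = 30,000 kr
  Base: 318,000 kr − 30,000 kr = 288,000 kr
  288,000 kr × 15% = 43,200 kr

47,200 kr > 43,200 kr, so the mainline income levy governs.

47,200 kr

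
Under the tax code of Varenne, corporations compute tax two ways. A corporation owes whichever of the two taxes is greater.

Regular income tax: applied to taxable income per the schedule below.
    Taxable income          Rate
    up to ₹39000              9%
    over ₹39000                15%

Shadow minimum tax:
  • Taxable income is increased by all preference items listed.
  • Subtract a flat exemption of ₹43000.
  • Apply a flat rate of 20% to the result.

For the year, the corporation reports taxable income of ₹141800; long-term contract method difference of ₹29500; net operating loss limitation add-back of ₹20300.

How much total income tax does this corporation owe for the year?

Shadow minimum tax:
  Adjusted income: ₹141800 + ₹29500 + ₹20300 = ₹191600
  Less exemption ₹43000 → base ₹148600
  ₹148600 × 20% = ₹29720

Regular income tax:
  ₹39000 × 9% = ₹3510
  ₹102800 × 15% = ₹15420
  → ₹18930

₹29720 > ₹18930, so the shadow minimum tax is the binding amount.

₹29720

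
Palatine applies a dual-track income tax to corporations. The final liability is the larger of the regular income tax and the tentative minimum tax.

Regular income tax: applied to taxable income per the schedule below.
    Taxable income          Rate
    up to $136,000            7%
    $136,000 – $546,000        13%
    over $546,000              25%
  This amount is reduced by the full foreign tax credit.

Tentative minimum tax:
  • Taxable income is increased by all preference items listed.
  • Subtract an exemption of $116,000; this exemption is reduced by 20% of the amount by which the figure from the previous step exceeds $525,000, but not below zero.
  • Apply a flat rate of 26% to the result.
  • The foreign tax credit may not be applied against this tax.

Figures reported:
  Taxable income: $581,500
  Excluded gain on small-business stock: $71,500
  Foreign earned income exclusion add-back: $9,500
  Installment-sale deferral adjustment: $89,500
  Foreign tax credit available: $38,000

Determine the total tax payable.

Tentative minimum tax:
  Adjusted income: $581,500 + $71,500 + $9,500 + $89,500 = $752,000
  Exemption: $116,000 − 20% × ($752,000 − $525,000) = $116,000 − $45,400 = $70,600
  Base: $752,000 − $70,600 = $681,400
  $681,400 × 26% = $177,164

Regular income tax:
  $136,000 × 7% = $9,520
  $410,000 × 13% = $53,300
  $35,500 × 25% = $8,875
  → $71,695
  Less foreign tax credit $38,000 → $33,695

$177,164 > $33,695, so the tentative minimum tax is the binding amount.

$177,164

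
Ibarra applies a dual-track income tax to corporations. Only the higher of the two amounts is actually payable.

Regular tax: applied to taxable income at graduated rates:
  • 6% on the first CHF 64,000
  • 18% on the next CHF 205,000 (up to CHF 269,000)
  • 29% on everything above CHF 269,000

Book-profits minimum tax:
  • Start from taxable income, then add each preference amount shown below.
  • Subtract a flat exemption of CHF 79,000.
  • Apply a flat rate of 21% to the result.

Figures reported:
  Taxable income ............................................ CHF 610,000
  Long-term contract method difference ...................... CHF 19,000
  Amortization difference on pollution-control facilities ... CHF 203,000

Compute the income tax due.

Regular tax:
  CHF 64,000 × 6% = CHF 3,840
  CHF 205,000 × 18% = CHF 36,900
  CHF 341,000 × 29% = CHF 98,890
  → CHF 139,630

Book-profits minimum tax:
  Adjusted income: CHF 610,000 + CHF 19,000 + CHF 203,000 = CHF 832,000
  Less exemption CHF 79,000 → base CHF 753,000
  CHF 753,000 × 21% = CHF 158,130

CHF 158,130 > CHF 139,630, so the book-profits minimum tax is the binding amount.

CHF 158,130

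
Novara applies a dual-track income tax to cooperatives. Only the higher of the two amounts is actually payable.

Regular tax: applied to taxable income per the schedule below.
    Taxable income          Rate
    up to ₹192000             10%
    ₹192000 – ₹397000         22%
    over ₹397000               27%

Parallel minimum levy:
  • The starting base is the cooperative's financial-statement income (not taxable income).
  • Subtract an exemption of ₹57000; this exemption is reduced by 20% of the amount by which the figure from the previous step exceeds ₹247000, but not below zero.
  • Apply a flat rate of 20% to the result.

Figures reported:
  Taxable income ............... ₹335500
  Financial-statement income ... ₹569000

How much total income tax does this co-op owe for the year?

₹113800

Parallel minimum levy:
  Base (financial-statement income): ₹569000
  Exemption: 20% × (₹569000 − ₹247000) = ₹64400 ≥ ₹57000, so the exemption is fully phased out
  Base: ₹569000 − ₹0 = ₹569000
  ₹569000 × 20% = ₹113800

Regular tax:
  ₹192000 × 10% = ₹19200
  ₹143500 × 22% = ₹31570
  → ₹50770

₹113800 > ₹50770, so the parallel minimum levy is the binding amount.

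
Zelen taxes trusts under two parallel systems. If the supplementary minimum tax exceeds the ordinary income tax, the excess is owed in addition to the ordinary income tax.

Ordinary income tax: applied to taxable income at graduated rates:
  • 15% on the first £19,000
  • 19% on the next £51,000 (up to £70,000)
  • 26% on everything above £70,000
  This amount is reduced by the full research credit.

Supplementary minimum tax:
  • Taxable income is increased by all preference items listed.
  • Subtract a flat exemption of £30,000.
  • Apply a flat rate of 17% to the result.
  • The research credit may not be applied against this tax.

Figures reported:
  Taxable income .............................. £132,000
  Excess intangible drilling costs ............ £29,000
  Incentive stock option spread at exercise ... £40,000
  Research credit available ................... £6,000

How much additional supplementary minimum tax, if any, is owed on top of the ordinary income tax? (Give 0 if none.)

£6,410

Supplementary minimum tax:
  Adjusted income: £132,000 + £29,000 + £40,000 = £201,000
  Less exemption £30,000 → base £171,000
  £171,000 × 17% = £29,070

Ordinary income tax:
  £19,000 × 15% = £2,850
  £51,000 × 19% = £9,690
  £62,000 × 26% = £16,120
  → £28,660
  Less research credit £6,000 → £22,660

Excess of supplementary minimum tax over ordinary income tax: £29,070 − £22,660 = £6,410.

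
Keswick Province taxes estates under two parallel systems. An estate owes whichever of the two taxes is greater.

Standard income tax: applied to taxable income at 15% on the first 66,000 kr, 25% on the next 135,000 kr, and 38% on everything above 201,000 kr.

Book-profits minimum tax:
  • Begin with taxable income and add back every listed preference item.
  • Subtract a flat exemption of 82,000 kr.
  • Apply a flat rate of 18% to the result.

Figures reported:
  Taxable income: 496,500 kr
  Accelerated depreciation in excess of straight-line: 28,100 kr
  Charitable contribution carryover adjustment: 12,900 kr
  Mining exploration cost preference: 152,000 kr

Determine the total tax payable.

Book-profits minimum tax:
  Adjusted income: 496,500 kr + 28,100 kr + 12,900 kr + 152,000 kr = 689,500 kr
  Less exemption 82,000 kr → base 607,500 kr
  607,500 kr × 18% = 109,350 kr

Standard income tax:
  66,000 kr × 15% = 9,900 kr
  135,000 kr × 25% = 33,750 kr
  295,500 kr × 38% = 112,290 kr
  → 155,940 kr

155,940 kr > 109,350 kr, so the standard income tax governs.

155,940 kr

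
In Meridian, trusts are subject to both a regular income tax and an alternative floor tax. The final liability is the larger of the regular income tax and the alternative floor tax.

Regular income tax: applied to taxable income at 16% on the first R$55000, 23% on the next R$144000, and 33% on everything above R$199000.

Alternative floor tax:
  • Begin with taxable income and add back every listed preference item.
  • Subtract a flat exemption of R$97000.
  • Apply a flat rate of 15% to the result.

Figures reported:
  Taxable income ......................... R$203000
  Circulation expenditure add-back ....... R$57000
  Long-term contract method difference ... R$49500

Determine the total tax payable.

Regular income tax:
  R$55000 × 16% = R$8800
  R$144000 × 23% = R$33120
  R$4000 × 33% = R$1320
  → R$43240

Alternative floor tax:
  Adjusted income: R$203000 + R$57000 + R$49500 = R$309500
  Less exemption R$97000 → base R$212500
  R$212500 × 15% = R$31875

R$43240 > R$31875, so the regular income tax governs.

R$43240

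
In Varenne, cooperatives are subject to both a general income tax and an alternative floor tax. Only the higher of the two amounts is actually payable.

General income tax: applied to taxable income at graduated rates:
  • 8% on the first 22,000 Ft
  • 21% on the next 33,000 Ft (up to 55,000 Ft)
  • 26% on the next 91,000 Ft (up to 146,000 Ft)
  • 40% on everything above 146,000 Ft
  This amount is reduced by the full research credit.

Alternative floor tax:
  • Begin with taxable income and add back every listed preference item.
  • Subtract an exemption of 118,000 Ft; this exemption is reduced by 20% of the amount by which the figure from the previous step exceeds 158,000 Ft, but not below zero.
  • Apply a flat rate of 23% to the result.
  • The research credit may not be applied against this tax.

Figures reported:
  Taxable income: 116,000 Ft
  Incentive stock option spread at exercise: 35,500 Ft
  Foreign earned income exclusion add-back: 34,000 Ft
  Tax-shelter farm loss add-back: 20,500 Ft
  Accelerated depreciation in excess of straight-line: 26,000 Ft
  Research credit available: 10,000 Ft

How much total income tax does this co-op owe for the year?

Alternative floor tax:
  Adjusted income: 116,000 Ft + 35,500 Ft + 34,000 Ft + 20,500 Ft + 26,000 Ft = 232,000 Ft
  Exemption: 118,000 Ft − 20% × (232,000 Ft − 158,000 Ft) = 118,000 Ft − 14,800 Ft = 103,200 Ft
  Base: 232,000 Ft − 103,200 Ft = 128,800 Ft
  128,800 Ft × 23% = 29,624 Ft

General income tax:
  22,000 Ft × 8% = 1,760 Ft
  33,000 Ft × 21% = 6,930 Ft
  61,000 Ft × 26% = 15,860 Ft
  → 24,550 Ft
  Less research credit 10,000 Ft → 14,550 Ft

29,624 Ft > 14,550 Ft, so the alternative floor tax is the binding amount.

29,624 Ft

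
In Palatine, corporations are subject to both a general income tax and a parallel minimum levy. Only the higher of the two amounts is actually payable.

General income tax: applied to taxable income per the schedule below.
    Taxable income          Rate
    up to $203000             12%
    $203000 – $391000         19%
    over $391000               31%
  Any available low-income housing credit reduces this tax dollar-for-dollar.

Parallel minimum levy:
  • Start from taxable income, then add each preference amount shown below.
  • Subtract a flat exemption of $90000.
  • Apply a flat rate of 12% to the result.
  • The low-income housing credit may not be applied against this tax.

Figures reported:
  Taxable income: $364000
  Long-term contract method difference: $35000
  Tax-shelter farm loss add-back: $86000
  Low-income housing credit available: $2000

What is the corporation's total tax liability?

Parallel minimum levy:
  Adjusted income: $364000 + $35000 + $86000 = $485000
  Less exemption $90000 → base $395000
  $395000 × 12% = $47400

General income tax:
  $203000 × 12% = $24360
  $161000 × 19% = $30590
  → $54950
  Less low-income housing credit $2000 → $52950

$52950 > $47400, so the general income tax governs.

$52950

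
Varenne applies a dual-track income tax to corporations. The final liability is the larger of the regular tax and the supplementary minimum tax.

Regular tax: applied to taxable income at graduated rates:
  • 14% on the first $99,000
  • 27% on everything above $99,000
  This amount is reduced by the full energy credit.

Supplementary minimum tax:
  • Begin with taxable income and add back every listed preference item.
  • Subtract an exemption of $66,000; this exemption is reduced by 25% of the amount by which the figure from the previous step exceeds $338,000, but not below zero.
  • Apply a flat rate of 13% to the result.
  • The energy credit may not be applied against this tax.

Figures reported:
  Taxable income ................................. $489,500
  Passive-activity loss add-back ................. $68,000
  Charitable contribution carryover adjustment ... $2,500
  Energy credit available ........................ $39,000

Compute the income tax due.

$80,295

Regular tax:
  $99,000 × 14% = $13,860
  $390,500 × 27% = $105,435
  → $119,295
  Less energy credit $39,000 → $80,295

Supplementary minimum tax:
  Adjusted income: $489,500 + $68,000 + $2,500 = $560,000
  Exemption: $66,000 − 25% × ($560,000 − $338,000) = $66,000 − $55,500 = $10,500
  Base: $560,000 − $10,500 = $549,500
  $549,500 × 13% = $71,435

$80,295 > $71,435, so the regular tax governs.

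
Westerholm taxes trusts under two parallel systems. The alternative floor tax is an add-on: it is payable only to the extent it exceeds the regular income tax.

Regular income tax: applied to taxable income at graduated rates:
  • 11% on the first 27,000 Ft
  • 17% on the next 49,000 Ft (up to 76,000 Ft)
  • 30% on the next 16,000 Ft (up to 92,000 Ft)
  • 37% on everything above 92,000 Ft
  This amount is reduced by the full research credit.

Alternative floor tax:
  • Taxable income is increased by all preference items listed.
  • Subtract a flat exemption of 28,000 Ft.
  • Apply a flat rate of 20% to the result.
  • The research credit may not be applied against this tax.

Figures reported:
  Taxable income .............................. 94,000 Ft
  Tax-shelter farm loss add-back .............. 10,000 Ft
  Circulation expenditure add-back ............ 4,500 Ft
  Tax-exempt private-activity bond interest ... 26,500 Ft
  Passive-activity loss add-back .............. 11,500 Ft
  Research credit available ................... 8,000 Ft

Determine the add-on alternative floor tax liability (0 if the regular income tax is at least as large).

Regular income tax:
  27,000 Ft × 11% = 2,970 Ft
  49,000 Ft × 17% = 8,330 Ft
  16,000 Ft × 30% = 4,800 Ft
  2,000 Ft × 37% = 740 Ft
  → 16,840 Ft
  Less research credit 8,000 Ft → 8,840 Ft

Alternative floor tax:
  Adjusted income: 94,000 Ft + 10,000 Ft + 4,500 Ft + 26,500 Ft + 11,500 Ft = 146,500 Ft
  Less exemption 28,000 Ft → base 118,500 Ft
  118,500 Ft × 20% = 23,700 Ft

Excess of alternative floor tax over regular income tax: 23,700 Ft − 8,840 Ft = 14,860 Ft.

14,860 Ft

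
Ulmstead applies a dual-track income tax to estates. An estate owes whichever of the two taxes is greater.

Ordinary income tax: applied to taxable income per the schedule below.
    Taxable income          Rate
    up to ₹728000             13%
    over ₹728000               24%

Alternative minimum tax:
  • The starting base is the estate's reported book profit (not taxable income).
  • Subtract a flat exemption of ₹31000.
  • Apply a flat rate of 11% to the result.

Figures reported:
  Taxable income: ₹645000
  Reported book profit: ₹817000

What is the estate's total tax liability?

Ordinary income tax:
  ₹645000 × 13% = ₹83850

Alternative minimum tax:
  Base (reported book profit): ₹817000
  Less exemption ₹31000 → base ₹786000
  ₹786000 × 11% = ₹86460

₹86460 > ₹83850, so the alternative minimum tax is the binding amount.

₹86460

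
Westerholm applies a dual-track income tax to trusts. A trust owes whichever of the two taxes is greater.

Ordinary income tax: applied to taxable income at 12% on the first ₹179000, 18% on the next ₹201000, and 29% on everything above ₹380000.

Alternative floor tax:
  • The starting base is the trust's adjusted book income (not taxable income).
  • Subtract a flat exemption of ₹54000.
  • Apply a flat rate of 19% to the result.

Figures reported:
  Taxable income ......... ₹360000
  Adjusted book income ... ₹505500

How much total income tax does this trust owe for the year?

₹85785

Alternative floor tax:
  Base (adjusted book income): ₹505500
  Less exemption ₹54000 → base ₹451500
  ₹451500 × 19% = ₹85785

Ordinary income tax:
  ₹179000 × 12% = ₹21480
  ₹181000 × 18% = ₹32580
  → ₹54060

₹85785 > ₹54060, so the alternative floor tax is the binding amount.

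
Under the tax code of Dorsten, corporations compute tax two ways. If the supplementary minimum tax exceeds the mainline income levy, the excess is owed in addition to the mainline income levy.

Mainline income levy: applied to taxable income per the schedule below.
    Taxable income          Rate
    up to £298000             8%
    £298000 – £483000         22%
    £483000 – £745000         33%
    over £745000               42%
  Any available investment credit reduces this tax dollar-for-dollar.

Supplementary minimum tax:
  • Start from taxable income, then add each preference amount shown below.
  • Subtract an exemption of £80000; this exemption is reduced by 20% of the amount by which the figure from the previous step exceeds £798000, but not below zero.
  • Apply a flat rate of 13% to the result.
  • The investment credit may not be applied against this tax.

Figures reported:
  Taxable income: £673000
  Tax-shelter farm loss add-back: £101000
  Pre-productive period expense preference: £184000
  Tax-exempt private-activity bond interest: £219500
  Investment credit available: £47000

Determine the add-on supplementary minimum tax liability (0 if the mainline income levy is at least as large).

£72302

Supplementary minimum tax:
  Adjusted income: £673000 + £101000 + £184000 + £219500 = £1177500
  Exemption: £80000 − 20% × (£1177500 − £798000) = £80000 − £75900 = £4100
  Base: £1177500 − £4100 = £1173400
  £1173400 × 13% = £152542

Mainline income levy:
  £298000 × 8% = £23840
  £185000 × 22% = £40700
  £190000 × 33% = £62700
  → £127240
  Less investment credit £47000 → £80240

Excess of supplementary minimum tax over mainline income levy: £152542 − £80240 = £72302.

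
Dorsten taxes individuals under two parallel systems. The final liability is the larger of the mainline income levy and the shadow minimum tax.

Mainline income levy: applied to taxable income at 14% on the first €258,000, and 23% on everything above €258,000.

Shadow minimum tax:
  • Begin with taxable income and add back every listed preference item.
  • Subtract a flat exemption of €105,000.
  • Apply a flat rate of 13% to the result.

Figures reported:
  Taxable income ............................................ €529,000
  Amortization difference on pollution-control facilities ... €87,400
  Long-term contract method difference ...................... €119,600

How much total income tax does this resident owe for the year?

€98,450

Shadow minimum tax:
  Adjusted income: €529,000 + €87,400 + €119,600 = €736,000
  Less exemption €105,000 → base €631,000
  €631,000 × 13% = €82,030

Mainline income levy:
  €258,000 × 14% = €36,120
  €271,000 × 23% = €62,330
  → €98,450

€98,450 > €82,030, so the mainline income levy governs.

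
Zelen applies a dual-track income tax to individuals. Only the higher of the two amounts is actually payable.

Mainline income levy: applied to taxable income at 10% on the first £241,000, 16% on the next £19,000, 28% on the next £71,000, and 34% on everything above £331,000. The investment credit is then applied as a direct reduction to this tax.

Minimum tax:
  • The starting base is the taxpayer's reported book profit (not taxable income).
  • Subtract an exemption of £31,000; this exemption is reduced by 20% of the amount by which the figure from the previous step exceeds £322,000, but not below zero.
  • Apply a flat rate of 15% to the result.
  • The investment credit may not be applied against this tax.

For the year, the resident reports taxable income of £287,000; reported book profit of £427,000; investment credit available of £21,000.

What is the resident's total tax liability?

Mainline income levy:
  £241,000 × 10% = £24,100
  £19,000 × 16% = £3,040
  £27,000 × 28% = £7,560
  → £34,700
  Less investment credit £21,000 → £13,700

Minimum tax:
  Base (reported book profit): £427,000
  Exemption: £31,000 − 20% × (£427,000 − £322,000) = £31,000 − £21,000 = £10,000
  Base: £427,000 − £10,000 = £417,000
  £417,000 × 15% = £62,550

£62,550 > £13,700, so the minimum tax is the binding amount.

£62,550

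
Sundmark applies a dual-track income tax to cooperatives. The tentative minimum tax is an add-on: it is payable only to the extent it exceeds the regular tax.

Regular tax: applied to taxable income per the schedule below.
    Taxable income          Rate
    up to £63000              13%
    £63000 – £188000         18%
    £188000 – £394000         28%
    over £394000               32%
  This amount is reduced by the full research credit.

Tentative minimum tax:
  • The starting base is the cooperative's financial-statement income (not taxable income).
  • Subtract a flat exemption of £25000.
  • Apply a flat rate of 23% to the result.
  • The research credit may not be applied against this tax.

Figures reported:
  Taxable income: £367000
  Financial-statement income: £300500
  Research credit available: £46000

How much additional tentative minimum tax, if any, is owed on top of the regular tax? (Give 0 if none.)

£28555

Tentative minimum tax:
  Base (financial-statement income): £300500
  Less exemption £25000 → base £275500
  £275500 × 23% = £63365

Regular tax:
  £63000 × 13% = £8190
  £125000 × 18% = £22500
  £179000 × 28% = £50120
  → £80810
  Less research credit £46000 → £34810

Excess of tentative minimum tax over regular tax: £63365 − £34810 = £28555.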